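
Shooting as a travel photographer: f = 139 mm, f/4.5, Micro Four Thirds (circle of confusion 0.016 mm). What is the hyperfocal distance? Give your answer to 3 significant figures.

268 m

Hyperfocal distance H = f²/(N·c) + f = 139²/(4.5 × 0.016) + 139 = 19321/0.072 + 139 ≈ 268486.2 mm ≈ 268 m.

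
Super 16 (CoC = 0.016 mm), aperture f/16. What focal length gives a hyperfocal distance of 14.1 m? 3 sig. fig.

From H = f²/(N·c) + f, with f ≪ H: f ≈ √(H·N·c) = √(14100 × 16 × 0.016) = √3609.6 ≈ 60.08 mm.
Exact: f² + N·c·f − N·c·H = 0 ⇒ f = (−N·c + √((N·c)² + 4·N·c·H))/2 = (−0.256 + √14438)/2 ≈ 59.952 mm ≈ 60.0 mm.

60.0 mm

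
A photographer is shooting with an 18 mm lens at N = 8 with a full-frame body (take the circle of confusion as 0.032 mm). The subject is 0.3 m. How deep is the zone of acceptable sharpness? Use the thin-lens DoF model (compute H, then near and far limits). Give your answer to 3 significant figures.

141 mm

Hyperfocal distance H = f²/(N·c) + f = 18²/(8 × 0.032) + 18 = 324/0.256 + 18 ≈ 1283.6 mm ≈ 1.284 m.
Near limit Dn = s·(H − f)/(H + s − 2f) = 300 × (1283.6 − 18) / (1283.6 + 300 − 2 × 18) = 300 × 1265.6 / 1547.6 ≈ 245.34 mm.
Far limit Df = s·(H − f)/(H − s) = 300 × (1283.6 − 18) / (1283.6 − 300) = 300 × 1265.6 / 983.6 ≈ 386.01 mm.
Depth of field = Df − Dn = 386.01 − 245.34 ≈ 140.67 mm.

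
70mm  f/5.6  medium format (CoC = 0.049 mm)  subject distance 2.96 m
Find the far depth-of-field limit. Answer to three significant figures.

Hyperfocal distance H = f²/(N·c) + f = 70²/(5.6 × 0.049) + 70 = 4900/0.2744 + 70 ≈ 17927.1 mm ≈ 17.93 m.
Far limit Df = s·(H − f)/(H − s) = 2960 × (17927.1 − 70) / (17927.1 − 2960) = 2960 × 17857.1 / 14967.1 ≈ 3531.5 mm ≈ 3.53 m.

3.53 m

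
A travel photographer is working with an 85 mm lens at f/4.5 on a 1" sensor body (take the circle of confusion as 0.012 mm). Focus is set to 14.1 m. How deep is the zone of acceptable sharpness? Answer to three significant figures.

2.99 m

Hyperfocal distance H = f²/(N·c) + f = 85²/(4.5 × 0.012) + 85 = 7225/0.054 + 85 ≈ 133881.3 mm ≈ 133.9 m.
Near limit Dn = s·(H − f)/(H + s − 2f) = 14100 × (133881.3 − 85) / (133881.3 + 14100 − 2 × 85) = 14100 × 133796.3 / 147811.3 ≈ 12763.1 mm.
Far limit Df = s·(H − f)/(H − s) = 14100 × (133881.3 − 85) / (133881.3 − 14100) = 14100 × 133796.3 / 119781.3 ≈ 15749.8 mm.
Depth of field = Df − Dn = 15749.8 − 12763.1 ≈ 2986.7 mm ≈ 2.99 m.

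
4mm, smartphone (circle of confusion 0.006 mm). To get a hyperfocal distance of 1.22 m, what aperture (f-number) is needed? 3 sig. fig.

f/2.19

Rearrange H = f²/(N·c) + f for N: N = f² / ((H − f)·c).
N = 4² / ((1220 − 4) × 0.006) = 16 / 7.296 ≈ 2.19.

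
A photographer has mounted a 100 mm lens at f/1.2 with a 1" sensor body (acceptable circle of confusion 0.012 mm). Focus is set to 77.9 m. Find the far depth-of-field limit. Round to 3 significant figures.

Hyperfocal distance H = f²/(N·c) + f = 100²/(1.2 × 0.012) + 100 = 10000/0.0144 + 100 ≈ 694544.4 mm ≈ 694.5 m.
Far limit Df = s·(H − f)/(H − s) = 77900 × (694544.4 − 100) / (694544.4 − 77900) = 77900 × 694444.4 / 616644.4 ≈ 87728 mm ≈ 87.7 m.

87.7 m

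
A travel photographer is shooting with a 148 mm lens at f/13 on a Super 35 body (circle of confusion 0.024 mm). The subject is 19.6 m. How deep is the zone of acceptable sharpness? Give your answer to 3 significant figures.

11.8 m

Hyperfocal distance H = f²/(N·c) + f = 148²/(13 × 0.024) + 148 = 21904/0.312 + 148 ≈ 70353.1 mm ≈ 70.35 m.
Near limit Dn = s·(H − f)/(H + s − 2f) = 19600 × (70353.1 − 148) / (70353.1 + 19600 − 2 × 148) = 19600 × 70205.1 / 89657.1 ≈ 15348 mm.
Far limit Df = s·(H − f)/(H − s) = 19600 × (70353.1 − 148) / (70353.1 − 19600) = 19600 × 70205.1 / 50753.1 ≈ 27112 mm.
Depth of field = Df − Dn = 27112 − 15348 ≈ 11764 mm ≈ 11.8 m.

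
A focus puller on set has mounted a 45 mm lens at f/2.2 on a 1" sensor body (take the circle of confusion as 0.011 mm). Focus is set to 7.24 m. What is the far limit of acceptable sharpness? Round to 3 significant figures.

Hyperfocal distance H = f²/(N·c) + f = 45²/(2.2 × 0.011) + 45 = 2025/0.0242 + 45 ≈ 83722.7 mm ≈ 83.72 m.
Far limit Df = s·(H − f)/(H − s) = 7240 × (83722.7 − 45) / (83722.7 − 7240) = 7240 × 83677.7 / 76482.7 ≈ 7921.1 mm ≈ 7.92 m.

7.92 m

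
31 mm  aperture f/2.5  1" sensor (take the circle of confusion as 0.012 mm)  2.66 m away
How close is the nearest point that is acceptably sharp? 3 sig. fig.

Hyperfocal distance H = f²/(N·c) + f = 31²/(2.5 × 0.012) + 31 = 961/0.03 + 31 ≈ 32064.3 mm ≈ 32.06 m.
Near limit Dn = s·(H − f)/(H + s − 2f) = 2660 × (32064.3 − 31) / (32064.3 + 2660 − 2 × 31) = 2660 × 32033.3 / 34662.3 ≈ 2458.2 mm ≈ 2.46 m.

2.46 m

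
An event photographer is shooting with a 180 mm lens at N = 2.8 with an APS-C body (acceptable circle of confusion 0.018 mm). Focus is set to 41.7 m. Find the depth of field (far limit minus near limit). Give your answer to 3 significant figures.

5.41 m

Hyperfocal distance H = f²/(N·c) + f = 180²/(2.8 × 0.018) + 180 = 32400/0.0504 + 180 ≈ 643037.1 mm ≈ 643.0 m.
Near limit Dn = s·(H − f)/(H + s − 2f) = 41700 × (643037.1 − 180) / (643037.1 + 41700 − 2 × 180) = 41700 × 642857.1 / 684377.1 ≈ 39170.1 mm.
Far limit Df = s·(H − f)/(H − s) = 41700 × (643037.1 − 180) / (643037.1 − 41700) = 41700 × 642857.1 / 601337.1 ≈ 44579.2 mm.
Depth of field = Df − Dn = 44579.2 − 39170.1 ≈ 5409.1 mm ≈ 5.41 m.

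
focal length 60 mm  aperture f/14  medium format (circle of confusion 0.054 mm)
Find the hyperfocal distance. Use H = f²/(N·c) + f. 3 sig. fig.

Hyperfocal distance H = f²/(N·c) + f = 60²/(14 × 0.054) + 60 = 3600/0.756 + 60 ≈ 4821.9 mm ≈ 4.82 m.

4.82 m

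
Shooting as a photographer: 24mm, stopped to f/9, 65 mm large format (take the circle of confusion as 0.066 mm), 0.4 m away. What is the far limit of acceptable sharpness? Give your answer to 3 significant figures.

Hyperfocal distance H = f²/(N·c) + f = 24²/(9 × 0.066) + 24 = 576/0.594 + 24 ≈ 993.7 mm ≈ 0.994 m.
Far limit Df = s·(H − f)/(H − s) = 400 × (993.7 − 24) / (993.7 − 400) = 400 × 969.7 / 593.7 ≈ 653.33 mm ≈ 0.653 m.

0.653 m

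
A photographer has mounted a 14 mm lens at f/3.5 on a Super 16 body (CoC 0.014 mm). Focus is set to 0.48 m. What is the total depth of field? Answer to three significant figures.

113 mm

Hyperfocal distance H = f²/(N·c) + f = 14²/(3.5 × 0.014) + 14 = 196/0.049 + 14 ≈ 4014.0 mm ≈ 4.014 m.
Near limit Dn = s·(H − f)/(H + s − 2f) = 480 × (4014.0 − 14) / (4014.0 + 480 − 2 × 14) = 480 × 4000.0 / 4466.0 ≈ 429.91 mm.
Far limit Df = s·(H − f)/(H − s) = 480 × (4014.0 − 14) / (4014.0 − 480) = 480 × 4000.0 / 3534.0 ≈ 543.29 mm.
Depth of field = Df − Dn = 543.29 − 429.91 ≈ 113.38 mm.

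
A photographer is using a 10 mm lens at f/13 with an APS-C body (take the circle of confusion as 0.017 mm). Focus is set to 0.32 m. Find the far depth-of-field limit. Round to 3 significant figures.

Hyperfocal distance H = f²/(N·c) + f = 10²/(13 × 0.017) + 10 = 100/0.221 + 10 ≈ 462.5 mm ≈ 0.462 m.
Far limit Df = s·(H − f)/(H − s) = 320 × (462.5 − 10) / (462.5 − 320) = 320 × 452.5 / 142.5 ≈ 1016.2 mm ≈ 1.02 m.

1.02 m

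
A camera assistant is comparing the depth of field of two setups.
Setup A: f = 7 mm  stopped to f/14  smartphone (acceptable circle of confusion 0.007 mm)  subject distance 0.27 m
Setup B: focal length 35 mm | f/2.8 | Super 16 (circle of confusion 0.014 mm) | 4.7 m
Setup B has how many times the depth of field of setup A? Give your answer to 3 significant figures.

3.65

Setup A: H = 7²/(14×0.007) + 7 ≈ 507.0 mm; DoF = Df − Dn = 569.62 − 176.93 ≈ 392.69 mm.
Setup B: H = 35²/(2.8×0.014) + 35 ≈ 31285.0 mm; DoF = Df − Dn = 5524.7 − 4089.5 ≈ 1435.2 mm.
Ratio = 1435.2 / 392.69 ≈ 3.65.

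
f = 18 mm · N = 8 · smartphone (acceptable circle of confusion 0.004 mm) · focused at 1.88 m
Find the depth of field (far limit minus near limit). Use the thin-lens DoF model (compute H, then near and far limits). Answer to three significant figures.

Hyperfocal distance H = f²/(N·c) + f = 18²/(8 × 0.004) + 18 = 324/0.032 + 18 ≈ 10143.0 mm ≈ 10.14 m.
Near limit Dn = s·(H − f)/(H + s − 2f) = 1880 × (10143.0 − 18) / (10143.0 + 1880 − 2 × 18) = 1880 × 10125.0 / 11987.0 ≈ 1587.97 mm.
Far limit Df = s·(H − f)/(H − s) = 1880 × (10143.0 − 18) / (10143.0 − 1880) = 1880 × 10125.0 / 8263.0 ≈ 2303.64 mm.
Depth of field = Df − Dn = 2303.64 − 1587.97 ≈ 715.67 mm ≈ 0.716 m.

0.716 m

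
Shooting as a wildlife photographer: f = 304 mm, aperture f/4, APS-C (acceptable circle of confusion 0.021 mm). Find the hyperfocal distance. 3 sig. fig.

Hyperfocal distance H = f²/(N·c) + f = 304²/(4 × 0.021) + 304 = 92416/0.084 + 304 ≈ 1100494.5 mm ≈ 1100 m.

1100 m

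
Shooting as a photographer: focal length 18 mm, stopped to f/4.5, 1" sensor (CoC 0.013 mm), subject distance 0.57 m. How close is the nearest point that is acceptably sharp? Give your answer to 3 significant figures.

Hyperfocal distance H = f²/(N·c) + f = 18²/(4.5 × 0.013) + 18 = 324/0.0585 + 18 ≈ 5556.5 mm ≈ 5.556 m.
Near limit Dn = s·(H − f)/(H + s − 2f) = 570 × (5556.5 − 18) / (5556.5 + 570 − 2 × 18) = 570 × 5538.5 / 6090.5 ≈ 518.34 mm ≈ 0.518 m.

0.518 m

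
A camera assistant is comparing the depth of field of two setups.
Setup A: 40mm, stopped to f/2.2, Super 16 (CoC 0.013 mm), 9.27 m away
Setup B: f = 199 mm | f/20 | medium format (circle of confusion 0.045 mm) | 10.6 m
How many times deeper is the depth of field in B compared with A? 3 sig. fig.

1.69

Setup A: H = 40²/(2.2×0.013) + 40 ≈ 55984.1 mm; DoF = Df − Dn = 11101.6 − 7957.2 ≈ 3144.4 mm.
Setup B: H = 199²/(20×0.045) + 199 ≈ 44200.1 mm; DoF = Df − Dn = 13881.3 − 8573.4 ≈ 5307.9 mm.
Ratio = 5307.9 / 3144.4 ≈ 1.69.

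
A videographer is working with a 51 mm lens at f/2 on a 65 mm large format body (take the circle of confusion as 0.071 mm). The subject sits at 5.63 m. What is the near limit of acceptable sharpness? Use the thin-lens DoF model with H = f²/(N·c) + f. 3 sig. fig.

4.32 m

Hyperfocal distance H = f²/(N·c) + f = 51²/(2 × 0.071) + 51 = 2601/0.142 + 51 ≈ 18367.9 mm ≈ 18.37 m.
Near limit Dn = s·(H − f)/(H + s − 2f) = 5630 × (18367.9 − 51) / (18367.9 + 5630 − 2 × 51) = 5630 × 18316.9 / 23895.9 ≈ 4315.6 mm ≈ 4.32 m.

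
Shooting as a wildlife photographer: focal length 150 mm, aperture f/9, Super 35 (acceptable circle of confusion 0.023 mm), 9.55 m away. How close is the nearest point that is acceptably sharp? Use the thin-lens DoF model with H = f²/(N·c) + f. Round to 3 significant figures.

Hyperfocal distance H = f²/(N·c) + f = 150²/(9 × 0.023) + 150 = 22500/0.207 + 150 ≈ 108845.7 mm ≈ 108.8 m.
Near limit Dn = s·(H − f)/(H + s − 2f) = 9550 × (108845.7 − 150) / (108845.7 + 9550 − 2 × 150) = 9550 × 108695.7 / 118095.7 ≈ 8789.9 mm ≈ 8.79 m.

8.79 m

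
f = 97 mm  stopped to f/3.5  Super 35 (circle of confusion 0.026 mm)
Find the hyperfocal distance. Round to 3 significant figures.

103 m

Hyperfocal distance H = f²/(N·c) + f = 97²/(3.5 × 0.026) + 97 = 9409/0.091 + 97 ≈ 103492.6 mm ≈ 103 m.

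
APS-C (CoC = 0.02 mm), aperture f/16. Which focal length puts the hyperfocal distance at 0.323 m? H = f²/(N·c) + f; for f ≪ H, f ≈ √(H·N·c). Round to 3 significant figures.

10.0 mm

From H = f²/(N·c) + f, with f ≪ H: f ≈ √(H·N·c) = √(323 × 16 × 0.02) = √103.36 ≈ 10.17 mm.
Exact: f² + N·c·f − N·c·H = 0 ⇒ f = (−N·c + √((N·c)² + 4·N·c·H))/2 = (−0.32 + √413.54)/2 ≈ 10.008 mm ≈ 10.0 mm.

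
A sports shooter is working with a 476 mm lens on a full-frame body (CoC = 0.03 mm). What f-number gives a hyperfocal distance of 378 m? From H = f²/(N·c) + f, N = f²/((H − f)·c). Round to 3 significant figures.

f/20

Rearrange H = f²/(N·c) + f for N: N = f² / ((H − f)·c).
N = 476² / ((378000 − 476) × 0.03) = 226576 / 11326 ≈ 20.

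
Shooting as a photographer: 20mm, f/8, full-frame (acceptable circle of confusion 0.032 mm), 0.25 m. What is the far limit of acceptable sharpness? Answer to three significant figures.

Hyperfocal distance H = f²/(N·c) + f = 20²/(8 × 0.032) + 20 = 400/0.256 + 20 ≈ 1582.5 mm ≈ 1.583 m.
Far limit Df = s·(H − f)/(H − s) = 250 × (1582.5 − 20) / (1582.5 − 250) = 250 × 1562.5 / 1332.5 ≈ 293.15 mm.

293 mm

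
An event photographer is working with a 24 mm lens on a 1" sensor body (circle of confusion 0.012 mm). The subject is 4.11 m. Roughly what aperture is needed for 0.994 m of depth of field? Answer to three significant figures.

Write h = H − f = f²/(N·c). The thin-lens limits are Dn = s·h/(h + (s−f)) and Df = s·h/(h − (s−f)), so DoF = Df − Dn = 2·s·(s−f)·h / (h² − (s−f)²).
That is a quadratic in h: DoF·h² − 2·s·(s−f)·h − DoF·(s−f)² = 0 ⇒ h = (s−f)·(s + √(s² + DoF²)) / DoF = 4086 × (4110 + √(4110² + 994²)) / 994 = 4086 × (4110 + 4228.49) / 994 ≈ 34277 mm.
Then N = f²/(c·h) = 24² / (0.012 × 34277) = 576 / 411.32 ≈ 1.40.

f/1.40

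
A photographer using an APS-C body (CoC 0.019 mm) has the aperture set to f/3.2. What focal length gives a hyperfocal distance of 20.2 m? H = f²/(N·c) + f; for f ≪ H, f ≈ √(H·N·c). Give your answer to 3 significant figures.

From H = f²/(N·c) + f, with f ≪ H: f ≈ √(H·N·c) = √(20200 × 3.2 × 0.019) = √1228.2 ≈ 35.05 mm.
Exact: f² + N·c·f − N·c·H = 0 ⇒ f = (−N·c + √((N·c)² + 4·N·c·H))/2 = (−0.0608 + √4912.6)/2 ≈ 35.015 mm ≈ 35.0 mm.

35.0 mm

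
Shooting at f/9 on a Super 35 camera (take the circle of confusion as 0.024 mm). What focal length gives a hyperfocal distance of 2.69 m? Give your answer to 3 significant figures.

24.0 mm

From H = f²/(N·c) + f, with f ≪ H: f ≈ √(H·N·c) = √(2690 × 9 × 0.024) = √581.04 ≈ 24.10 mm.
Exact: f² + N·c·f − N·c·H = 0 ⇒ f = (−N·c + √((N·c)² + 4·N·c·H))/2 = (−0.216 + √2324.2)/2 ≈ 23.997 mm ≈ 24.0 mm.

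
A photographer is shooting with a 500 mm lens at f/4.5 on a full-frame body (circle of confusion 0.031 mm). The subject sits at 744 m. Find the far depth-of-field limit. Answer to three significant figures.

1270 m

Hyperfocal distance H = f²/(N·c) + f = 500²/(4.5 × 0.031) + 500 = 250000/0.1395 + 500 ≈ 1792614.7 mm ≈ 1793 m.
Far limit Df = s·(H − f)/(H − s) = 744000 × (1792614.7 − 500) / (1792614.7 − 744000) = 744000 × 1792114.7 / 1048614.7 ≈ 1271519 mm ≈ 1270 m.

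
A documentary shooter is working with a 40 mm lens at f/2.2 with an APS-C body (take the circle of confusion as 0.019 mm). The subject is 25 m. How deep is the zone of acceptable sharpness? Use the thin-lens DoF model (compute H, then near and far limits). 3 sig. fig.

Hyperfocal distance H = f²/(N·c) + f = 40²/(2.2 × 0.019) + 40 = 1600/0.0418 + 40 ≈ 38317.5 mm ≈ 38.32 m.
Near limit Dn = s·(H − f)/(H + s − 2f) = 25000 × (38317.5 − 40) / (38317.5 + 25000 − 2 × 40) = 25000 × 38277.5 / 63237.5 ≈ 15132 mm.
Far limit Df = s·(H − f)/(H − s) = 25000 × (38317.5 − 40) / (38317.5 − 25000) = 25000 × 38277.5 / 13317.5 ≈ 71856 mm.
Depth of field = Df − Dn = 71856 − 15132 ≈ 56724 mm ≈ 56.7 m.

56.7 m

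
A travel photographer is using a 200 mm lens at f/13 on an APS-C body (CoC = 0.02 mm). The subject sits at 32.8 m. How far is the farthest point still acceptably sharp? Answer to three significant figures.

Hyperfocal distance H = f²/(N·c) + f = 200²/(13 × 0.02) + 200 = 40000/0.26 + 200 ≈ 154046.2 mm ≈ 154.0 m.
Far limit Df = s·(H − f)/(H − s) = 32800 × (154046.2 − 200) / (154046.2 − 32800) = 32800 × 153846.2 / 121246.2 ≈ 41619 mm ≈ 41.6 m.

41.6 m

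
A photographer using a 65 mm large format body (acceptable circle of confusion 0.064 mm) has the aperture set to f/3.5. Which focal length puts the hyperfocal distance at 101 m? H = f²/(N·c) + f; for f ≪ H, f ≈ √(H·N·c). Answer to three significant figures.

From H = f²/(N·c) + f, with f ≪ H: f ≈ √(H·N·c) = √(101000 × 3.5 × 0.064) = √22624 ≈ 150.4 mm.
The +f correction barely moves this — solving exactly, f² + N·c·f − N·c·H = 0 ⇒ f = (−N·c + √((N·c)² + 4·N·c·H))/2 = (−0.224 + √90496)/2 ≈ 150.30 mm, so f ≈ 150 mm.

150 mm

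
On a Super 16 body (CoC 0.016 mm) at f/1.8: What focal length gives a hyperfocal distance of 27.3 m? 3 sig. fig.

From H = f²/(N·c) + f, with f ≪ H: f ≈ √(H·N·c) = √(27300 × 1.8 × 0.016) = √786.24 ≈ 28.04 mm.
The +f correction barely moves this — solving exactly, f² + N·c·f − N·c·H = 0 ⇒ f = (−N·c + √((N·c)² + 4·N·c·H))/2 = (−0.0288 + √3145.0)/2 ≈ 28.026 mm, so f ≈ 28.0 mm.

28.0 mm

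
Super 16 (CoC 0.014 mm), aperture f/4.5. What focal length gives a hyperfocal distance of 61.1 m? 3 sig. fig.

62.0 mm

From H = f²/(N·c) + f, with f ≪ H: f ≈ √(H·N·c) = √(61100 × 4.5 × 0.014) = √3849.3 ≈ 62.04 mm.
The +f correction barely moves this — solving exactly, f² + N·c·f − N·c·H = 0 ⇒ f = (−N·c + √((N·c)² + 4·N·c·H))/2 = (−0.063 + √15397)/2 ≈ 62.011 mm, so f ≈ 62.0 mm.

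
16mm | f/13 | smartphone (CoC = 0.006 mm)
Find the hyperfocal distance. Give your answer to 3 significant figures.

3.30 m

Hyperfocal distance H = f²/(N·c) + f = 16²/(13 × 0.006) + 16 = 256/0.078 + 16 ≈ 3298.1 mm ≈ 3.30 m.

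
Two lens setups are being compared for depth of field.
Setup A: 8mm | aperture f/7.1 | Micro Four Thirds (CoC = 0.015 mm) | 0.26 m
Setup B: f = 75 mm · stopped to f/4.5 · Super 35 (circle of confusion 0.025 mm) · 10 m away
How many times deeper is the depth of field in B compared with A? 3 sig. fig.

15.6

Setup A: H = 8²/(7.1×0.015) + 8 ≈ 608.9 mm; DoF = Df − Dn = 447.77 − 183.18 ≈ 264.59 mm.
Setup B: H = 75²/(4.5×0.025) + 75 ≈ 50075.0 mm; DoF = Df − Dn = 12476.6 − 8343.8 ≈ 4132.8 mm.
Ratio = 4132.8 / 264.59 ≈ 15.6.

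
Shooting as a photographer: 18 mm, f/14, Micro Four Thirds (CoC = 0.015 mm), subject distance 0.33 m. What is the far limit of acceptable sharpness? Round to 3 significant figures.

Hyperfocal distance H = f²/(N·c) + f = 18²/(14 × 0.015) + 18 = 324/0.21 + 18 ≈ 1560.9 mm ≈ 1.561 m.
Far limit Df = s·(H − f)/(H − s) = 330 × (1560.9 − 18) / (1560.9 − 330) = 330 × 1542.9 / 1230.9 ≈ 413.65 mm.

414 mm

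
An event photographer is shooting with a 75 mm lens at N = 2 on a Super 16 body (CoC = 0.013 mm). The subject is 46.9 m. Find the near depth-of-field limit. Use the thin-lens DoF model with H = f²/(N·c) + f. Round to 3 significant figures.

38.6 m

Hyperfocal distance H = f²/(N·c) + f = 75²/(2 × 0.013) + 75 = 5625/0.026 + 75 ≈ 216421.2 mm ≈ 216.4 m.
Near limit Dn = s·(H − f)/(H + s − 2f) = 46900 × (216421.2 − 75) / (216421.2 + 46900 − 2 × 75) = 46900 × 216346.2 / 263171.2 ≈ 38555 mm ≈ 38.6 m.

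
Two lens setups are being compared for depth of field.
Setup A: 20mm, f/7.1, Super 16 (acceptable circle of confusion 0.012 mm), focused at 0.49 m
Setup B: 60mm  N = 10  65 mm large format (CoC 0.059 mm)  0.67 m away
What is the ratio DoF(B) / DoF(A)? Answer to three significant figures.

1.37

Setup A: H = 20²/(7.1×0.012) + 20 ≈ 4714.8 mm; DoF = Df − Dn = 544.511 − 445.410 ≈ 99.101 mm.
Setup B: H = 60²/(10×0.059) + 60 ≈ 6161.7 mm; DoF = Df − Dn = 744.42 − 609.11 ≈ 135.31 mm.
Ratio = 135.31 / 99.101 ≈ 1.37.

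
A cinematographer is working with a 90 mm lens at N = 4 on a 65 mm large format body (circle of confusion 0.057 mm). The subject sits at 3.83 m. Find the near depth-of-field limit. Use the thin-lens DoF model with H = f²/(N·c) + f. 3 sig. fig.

3.47 m

Hyperfocal distance H = f²/(N·c) + f = 90²/(4 × 0.057) + 90 = 8100/0.228 + 90 ≈ 35616.3 mm ≈ 35.62 m.
Near limit Dn = s·(H − f)/(H + s − 2f) = 3830 × (35616.3 − 90) / (35616.3 + 3830 − 2 × 90) = 3830 × 35526.3 / 39266.3 ≈ 3465.2 mm ≈ 3.47 m.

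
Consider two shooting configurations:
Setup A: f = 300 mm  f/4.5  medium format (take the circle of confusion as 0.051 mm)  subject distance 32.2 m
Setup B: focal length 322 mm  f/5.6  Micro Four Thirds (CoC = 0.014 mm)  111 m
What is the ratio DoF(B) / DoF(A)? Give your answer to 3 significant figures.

3.55

Setup A: H = 300²/(4.5×0.051) + 300 ≈ 392456.9 mm; DoF = Df − Dn = 35051.2 − 29777.7 ≈ 5273.5 mm.
Setup B: H = 322²/(5.6×0.014) + 322 ≈ 1322822.0 mm; DoF = Df − Dn = 121138 − 102428 ≈ 18710 mm.
Ratio = 18710 / 5273.5 ≈ 3.55.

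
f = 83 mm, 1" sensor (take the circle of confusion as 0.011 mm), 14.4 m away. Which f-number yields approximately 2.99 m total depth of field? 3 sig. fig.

f/4.49

Write h = H − f = f²/(N·c). The thin-lens limits are Dn = s·h/(h + (s−f)) and Df = s·h/(h − (s−f)), so DoF = Df − Dn = 2·s·(s−f)·h / (h² − (s−f)²).
That is a quadratic in h: DoF·h² − 2·s·(s−f)·h − DoF·(s−f)² = 0 ⇒ h = (s−f)·(s + √(s² + DoF²)) / DoF = 14317 × (14400 + √(14400² + 2990²)) / 2990 = 14317 × (14400 + 14707.1) / 2990 ≈ 139374 mm.
Then N = f²/(c·h) = 83² / (0.011 × 139374) = 6889 / 1533.1 ≈ 4.49.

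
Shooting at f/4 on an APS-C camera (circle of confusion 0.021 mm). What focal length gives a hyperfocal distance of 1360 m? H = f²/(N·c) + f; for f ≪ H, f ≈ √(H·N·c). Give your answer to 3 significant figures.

From H = f²/(N·c) + f, with f ≪ H: f ≈ √(H·N·c) = √(1360000 × 4 × 0.021) = √114240 ≈ 338.0 mm.
The +f correction barely moves this — solving exactly, f² + N·c·f − N·c·H = 0 ⇒ f = (−N·c + √((N·c)² + 4·N·c·H))/2 = (−0.084 + √456960)/2 ≈ 337.95 mm, so f ≈ 338 mm.

338 mm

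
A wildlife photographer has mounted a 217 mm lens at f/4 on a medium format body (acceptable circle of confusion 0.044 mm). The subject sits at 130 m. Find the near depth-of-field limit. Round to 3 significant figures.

87.5 m

Hyperfocal distance H = f²/(N·c) + f = 217²/(4 × 0.044) + 217 = 47089/0.176 + 217 ≈ 267768.1 mm ≈ 267.8 m.
Near limit Dn = s·(H − f)/(H + s − 2f) = 130000 × (267768.1 − 217) / (267768.1 + 130000 − 2 × 217) = 130000 × 267551.1 / 397334.1 ≈ 87538 mm ≈ 87.5 m.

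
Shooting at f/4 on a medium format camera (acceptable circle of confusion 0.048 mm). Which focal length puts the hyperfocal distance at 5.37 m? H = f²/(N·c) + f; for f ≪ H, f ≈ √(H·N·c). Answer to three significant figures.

From H = f²/(N·c) + f, with f ≪ H: f ≈ √(H·N·c) = √(5370 × 4 × 0.048) = √1031.0 ≈ 32.11 mm.
Exact: f² + N·c·f − N·c·H = 0 ⇒ f = (−N·c + √((N·c)² + 4·N·c·H))/2 = (−0.192 + √4124.2)/2 ≈ 32.014 mm ≈ 32.0 mm.

32.0 mm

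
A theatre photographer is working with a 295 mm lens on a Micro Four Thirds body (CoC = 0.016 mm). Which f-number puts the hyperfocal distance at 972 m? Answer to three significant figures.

Rearrange H = f²/(N·c) + f for N: N = f² / ((H − f)·c).
N = 295² / ((972000 − 295) × 0.016) = 87025 / 15547 ≈ 5.60.

f/5.60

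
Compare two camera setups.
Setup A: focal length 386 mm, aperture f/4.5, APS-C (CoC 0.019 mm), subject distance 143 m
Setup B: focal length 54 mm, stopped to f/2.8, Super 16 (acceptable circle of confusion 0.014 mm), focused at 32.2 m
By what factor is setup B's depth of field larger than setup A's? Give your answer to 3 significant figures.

Setup A: H = 386²/(4.5×0.019) + 386 ≈ 1743029.3 mm; DoF = Df − Dn = 155746 − 132182 ≈ 23564 mm.
Setup B: H = 54²/(2.8×0.014) + 54 ≈ 74441.8 mm; DoF = Df − Dn = 56704 − 22484 ≈ 34220 mm.
Ratio = 34220 / 23564 ≈ 1.45.

1.45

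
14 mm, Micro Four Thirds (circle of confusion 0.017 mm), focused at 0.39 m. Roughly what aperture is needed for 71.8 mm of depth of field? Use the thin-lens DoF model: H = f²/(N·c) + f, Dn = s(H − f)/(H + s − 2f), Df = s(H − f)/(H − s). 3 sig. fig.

Write h = H − f = f²/(N·c). The thin-lens limits are Dn = s·h/(h + (s−f)) and Df = s·h/(h − (s−f)), so DoF = Df − Dn = 2·s·(s−f)·h / (h² − (s−f)²).
That is a quadratic in h: DoF·h² − 2·s·(s−f)·h − DoF·(s−f)² = 0 ⇒ h = (s−f)·(s + √(s² + DoF²)) / DoF = 376 × (390 + √(390² + 71.8²)) / 71.8 = 376 × (390 + 396.554) / 71.8 ≈ 4119.0 mm.
Then N = f²/(c·h) = 14² / (0.017 × 4119.0) = 196 / 70.023 ≈ 2.80.

f/2.80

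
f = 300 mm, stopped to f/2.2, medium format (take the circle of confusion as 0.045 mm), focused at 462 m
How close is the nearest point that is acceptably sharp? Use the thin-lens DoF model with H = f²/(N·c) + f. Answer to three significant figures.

Hyperfocal distance H = f²/(N·c) + f = 300²/(2.2 × 0.045) + 300 = 90000/0.099 + 300 ≈ 909390.9 mm ≈ 909.4 m.
Near limit Dn = s·(H − f)/(H + s − 2f) = 462000 × (909390.9 − 300) / (909390.9 + 462000 − 2 × 300) = 462000 × 909090.9 / 1370790.9 ≈ 306392 mm ≈ 306 m.

306 m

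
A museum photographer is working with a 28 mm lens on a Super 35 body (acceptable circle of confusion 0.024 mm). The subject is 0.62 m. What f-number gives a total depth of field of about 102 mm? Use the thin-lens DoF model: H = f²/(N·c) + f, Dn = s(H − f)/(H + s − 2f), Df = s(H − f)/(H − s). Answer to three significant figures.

Write h = H − f = f²/(N·c). The thin-lens limits are Dn = s·h/(h + (s−f)) and Df = s·h/(h − (s−f)), so DoF = Df − Dn = 2·s·(s−f)·h / (h² − (s−f)²).
That is a quadratic in h: DoF·h² − 2·s·(s−f)·h − DoF·(s−f)² = 0 ⇒ h = (s−f)·(s + √(s² + DoF²)) / DoF = 592 × (620 + √(620² + 102²)) / 102 = 592 × (620 + 628.334) / 102 ≈ 7245.2 mm.
Then N = f²/(c·h) = 28² / (0.024 × 7245.2) = 784 / 173.89 ≈ 4.51.

f/4.51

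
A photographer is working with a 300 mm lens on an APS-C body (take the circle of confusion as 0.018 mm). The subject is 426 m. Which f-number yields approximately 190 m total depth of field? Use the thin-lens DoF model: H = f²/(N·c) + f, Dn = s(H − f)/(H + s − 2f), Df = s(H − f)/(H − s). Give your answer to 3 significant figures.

Write h = H − f = f²/(N·c). The thin-lens limits are Dn = s·h/(h + (s−f)) and Df = s·h/(h − (s−f)), so DoF = Df − Dn = 2·s·(s−f)·h / (h² − (s−f)²).
That is a quadratic in h: DoF·h² − 2·s·(s−f)·h − DoF·(s−f)² = 0 ⇒ h = (s−f)·(s + √(s² + DoF²)) / DoF = 425700 × (426000 + √(426000² + 190000²)) / 190000 = 425700 × (426000 + 466450) / 190000 ≈ 1999559 mm.
Then N = f²/(c·h) = 300² / (0.018 × 1999559) = 90000 / 35992 ≈ 2.50.

f/2.50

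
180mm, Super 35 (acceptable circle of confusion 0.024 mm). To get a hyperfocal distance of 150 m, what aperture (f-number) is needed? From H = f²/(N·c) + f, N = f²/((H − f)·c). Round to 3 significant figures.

Rearrange H = f²/(N·c) + f for N: N = f² / ((H − f)·c).
N = 180² / ((150000 − 180) × 0.024) = 32400 / 3596 ≈ 9.01.

f/9.01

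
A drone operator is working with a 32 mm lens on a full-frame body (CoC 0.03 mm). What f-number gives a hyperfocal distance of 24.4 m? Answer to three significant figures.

f/1.40

Rearrange H = f²/(N·c) + f for N: N = f² / ((H − f)·c).
N = 32² / ((24400 − 32) × 0.03) = 1024 / 731.0 ≈ 1.40.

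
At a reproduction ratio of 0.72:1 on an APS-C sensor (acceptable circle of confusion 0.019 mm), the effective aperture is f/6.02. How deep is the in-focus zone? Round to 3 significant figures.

At magnification m, DoF ≈ 2·N_eff·c/m² = 2 × 6.02 × 0.019 / 0.72² = 0.2288 / 0.5184 ≈ 0.441 mm.

0.441 mm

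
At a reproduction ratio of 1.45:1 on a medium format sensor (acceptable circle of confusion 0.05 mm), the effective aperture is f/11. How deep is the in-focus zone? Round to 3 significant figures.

0.523 mm

At magnification m, DoF ≈ 2·N_eff·c/m² = 2 × 11 × 0.05 / 1.45² = 1.1 / 2.103 ≈ 0.523 mm.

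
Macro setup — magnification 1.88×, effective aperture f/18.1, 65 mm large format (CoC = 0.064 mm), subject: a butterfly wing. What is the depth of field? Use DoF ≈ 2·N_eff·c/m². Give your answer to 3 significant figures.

0.656 mm

At magnification m, DoF ≈ 2·N_eff·c/m² = 2 × 18.1 × 0.064 / 1.88² = 2.317 / 3.534 ≈ 0.656 mm.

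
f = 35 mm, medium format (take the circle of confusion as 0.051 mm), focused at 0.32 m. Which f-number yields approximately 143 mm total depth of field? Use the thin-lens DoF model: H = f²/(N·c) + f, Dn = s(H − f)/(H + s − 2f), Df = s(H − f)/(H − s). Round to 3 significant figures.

f/18

Write h = H − f = f²/(N·c). The thin-lens limits are Dn = s·h/(h + (s−f)) and Df = s·h/(h − (s−f)), so DoF = Df − Dn = 2·s·(s−f)·h / (h² − (s−f)²).
That is a quadratic in h: DoF·h² − 2·s·(s−f)·h − DoF·(s−f)² = 0 ⇒ h = (s−f)·(s + √(s² + DoF²)) / DoF = 285 × (320 + √(320² + 143²)) / 143 = 285 × (320 + 350.498) / 143 ≈ 1336.3 mm.
Then N = f²/(c·h) = 35² / (0.051 × 1336.3) = 1225 / 68.152 ≈ 18.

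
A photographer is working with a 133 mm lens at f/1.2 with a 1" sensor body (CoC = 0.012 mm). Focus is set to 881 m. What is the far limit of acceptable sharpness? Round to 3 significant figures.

Hyperfocal distance H = f²/(N·c) + f = 133²/(1.2 × 0.012) + 133 = 17689/0.0144 + 133 ≈ 1228535.8 mm ≈ 1229 m.
Far limit Df = s·(H − f)/(H − s) = 881000 × (1228535.8 − 133) / (1228535.8 − 881000) = 881000 × 1228402.8 / 347535.8 ≈ 3113990 mm ≈ 3110 m.

3110 m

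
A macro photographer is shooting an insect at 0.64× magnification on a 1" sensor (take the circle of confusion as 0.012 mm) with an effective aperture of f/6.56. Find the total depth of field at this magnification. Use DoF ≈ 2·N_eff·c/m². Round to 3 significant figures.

At magnification m, DoF ≈ 2·N_eff·c/m² = 2 × 6.56 × 0.012 / 0.64² = 0.1574 / 0.4096 ≈ 0.384 mm.

0.384 mm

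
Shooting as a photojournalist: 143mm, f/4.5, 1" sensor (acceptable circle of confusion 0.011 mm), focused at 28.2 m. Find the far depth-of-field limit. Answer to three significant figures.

30.3 m

Hyperfocal distance H = f²/(N·c) + f = 143²/(4.5 × 0.011) + 143 = 20449/0.0495 + 143 ≈ 413254.1 mm ≈ 413.3 m.
Far limit Df = s·(H − f)/(H − s) = 28200 × (413254.1 − 143) / (413254.1 − 28200) = 28200 × 413111.1 / 385054.1 ≈ 30255 mm ≈ 30.3 m.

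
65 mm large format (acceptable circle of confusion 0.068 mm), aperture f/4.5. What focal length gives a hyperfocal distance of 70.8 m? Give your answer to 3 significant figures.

147 mm

From H = f²/(N·c) + f, with f ≪ H: f ≈ √(H·N·c) = √(70800 × 4.5 × 0.068) = √21665 ≈ 147.2 mm.
The +f correction barely moves this — solving exactly, f² + N·c·f − N·c·H = 0 ⇒ f = (−N·c + √((N·c)² + 4·N·c·H))/2 = (−0.306 + √86659)/2 ≈ 147.04 mm, so f ≈ 147 mm.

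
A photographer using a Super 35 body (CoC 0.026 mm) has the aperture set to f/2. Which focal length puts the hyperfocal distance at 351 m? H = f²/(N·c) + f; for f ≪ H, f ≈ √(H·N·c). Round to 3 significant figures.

From H = f²/(N·c) + f, with f ≪ H: f ≈ √(H·N·c) = √(351000 × 2 × 0.026) = √18252 ≈ 135.1 mm.
The +f correction barely moves this — solving exactly, f² + N·c·f − N·c·H = 0 ⇒ f = (−N·c + √((N·c)² + 4·N·c·H))/2 = (−0.052 + √73008)/2 ≈ 135.07 mm, so f ≈ 135 mm.

135 mm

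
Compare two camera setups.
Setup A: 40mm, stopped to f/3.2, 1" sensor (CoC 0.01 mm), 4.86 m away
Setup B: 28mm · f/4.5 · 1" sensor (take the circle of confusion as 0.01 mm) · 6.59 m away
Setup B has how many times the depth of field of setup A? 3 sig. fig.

Setup A: H = 40²/(3.2×0.01) + 40 ≈ 50040.0 mm; DoF = Df − Dn = 5378.49 − 4432.69 ≈ 945.80 mm.
Setup B: H = 28²/(4.5×0.01) + 28 ≈ 17450.2 mm; DoF = Df − Dn = 10571.8 − 4787.0 ≈ 5784.8 mm.
Ratio = 5784.8 / 945.80 ≈ 6.12.

6.12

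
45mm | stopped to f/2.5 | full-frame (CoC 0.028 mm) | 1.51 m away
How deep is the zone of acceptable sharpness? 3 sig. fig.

Hyperfocal distance H = f²/(N·c) + f = 45²/(2.5 × 0.028) + 45 = 2025/0.07 + 45 ≈ 28973.6 mm ≈ 28.97 m.
Near limit Dn = s·(H − f)/(H + s − 2f) = 1510 × (28973.6 − 45) / (28973.6 + 1510 − 2 × 45) = 1510 × 28928.6 / 30393.6 ≈ 1437.22 mm.
Far limit Df = s·(H − f)/(H − s) = 1510 × (28973.6 − 45) / (28973.6 − 1510) = 1510 × 28928.6 / 27463.6 ≈ 1590.55 mm.
Depth of field = Df − Dn = 1590.55 − 1437.22 ≈ 153.33 mm.

153 mm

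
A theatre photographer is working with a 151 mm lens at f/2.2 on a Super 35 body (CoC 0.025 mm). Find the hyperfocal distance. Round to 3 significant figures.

Hyperfocal distance H = f²/(N·c) + f = 151²/(2.2 × 0.025) + 151 = 22801/0.055 + 151 ≈ 414714.6 mm ≈ 415 m.

415 m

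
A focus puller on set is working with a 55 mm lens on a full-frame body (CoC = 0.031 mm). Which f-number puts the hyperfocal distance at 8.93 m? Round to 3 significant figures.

Rearrange H = f²/(N·c) + f for N: N = f² / ((H − f)·c).
N = 55² / ((8930 − 55) × 0.031) = 3025 / 275.1 ≈ 11.

f/11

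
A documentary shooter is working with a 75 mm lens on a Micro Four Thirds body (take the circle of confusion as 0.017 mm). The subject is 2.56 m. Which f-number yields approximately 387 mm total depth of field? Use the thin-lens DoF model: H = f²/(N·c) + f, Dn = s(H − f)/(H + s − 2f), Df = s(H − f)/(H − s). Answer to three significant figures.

f/10

Write h = H − f = f²/(N·c). The thin-lens limits are Dn = s·h/(h + (s−f)) and Df = s·h/(h − (s−f)), so DoF = Df − Dn = 2·s·(s−f)·h / (h² − (s−f)²).
That is a quadratic in h: DoF·h² − 2·s·(s−f)·h − DoF·(s−f)² = 0 ⇒ h = (s−f)·(s + √(s² + DoF²)) / DoF = 2485 × (2560 + √(2560² + 387²)) / 387 = 2485 × (2560 + 2589.09) / 387 ≈ 33063 mm.
Then N = f²/(c·h) = 75² / (0.017 × 33063) = 5625 / 562.08 ≈ 10.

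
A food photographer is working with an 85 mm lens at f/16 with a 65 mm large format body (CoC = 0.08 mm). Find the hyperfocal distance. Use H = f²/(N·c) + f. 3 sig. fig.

Hyperfocal distance H = f²/(N·c) + f = 85²/(16 × 0.08) + 85 = 7225/1.28 + 85 ≈ 5729.5 mm ≈ 5.73 m.

5.73 m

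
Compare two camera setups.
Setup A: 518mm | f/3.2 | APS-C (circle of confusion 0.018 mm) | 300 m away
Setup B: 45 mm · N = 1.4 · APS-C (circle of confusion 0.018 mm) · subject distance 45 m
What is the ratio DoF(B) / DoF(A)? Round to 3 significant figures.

Setup A: H = 518²/(3.2×0.018) + 518 ≈ 4658920.8 mm; DoF = Df − Dn = 320612 − 281878 ≈ 38734 mm.
Setup B: H = 45²/(1.4×0.018) + 45 ≈ 80402.1 mm; DoF = Df − Dn = 102143 − 28857 ≈ 73286 mm.
Ratio = 73286 / 38734 ≈ 1.89.

1.89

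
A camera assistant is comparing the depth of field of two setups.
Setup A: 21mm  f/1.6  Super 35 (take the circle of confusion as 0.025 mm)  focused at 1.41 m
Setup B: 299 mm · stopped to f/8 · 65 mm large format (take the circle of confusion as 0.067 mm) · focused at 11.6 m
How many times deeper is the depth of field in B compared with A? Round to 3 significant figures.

Setup A: H = 21²/(1.6×0.025) + 21 ≈ 11046.0 mm; DoF = Df − Dn = 1613.25 − 1252.24 ≈ 361.01 mm.
Setup B: H = 299²/(8×0.067) + 299 ≈ 167091.9 mm; DoF = Df − Dn = 12443.1 − 10863.9 ≈ 1579.2 mm.
Ratio = 1579.2 / 361.01 ≈ 4.37.

4.37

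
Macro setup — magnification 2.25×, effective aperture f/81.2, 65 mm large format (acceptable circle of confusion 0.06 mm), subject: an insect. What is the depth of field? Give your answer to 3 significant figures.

At magnification m, DoF ≈ 2·N_eff·c/m² = 2 × 81.2 × 0.06 / 2.25² = 9.744 / 5.062 ≈ 1.92 mm.

1.92 mm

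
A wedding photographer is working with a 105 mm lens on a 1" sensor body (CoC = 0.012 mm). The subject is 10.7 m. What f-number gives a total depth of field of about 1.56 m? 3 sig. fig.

Write h = H − f = f²/(N·c). The thin-lens limits are Dn = s·h/(h + (s−f)) and Df = s·h/(h − (s−f)), so DoF = Df − Dn = 2·s·(s−f)·h / (h² − (s−f)²).
That is a quadratic in h: DoF·h² − 2·s·(s−f)·h − DoF·(s−f)² = 0 ⇒ h = (s−f)·(s + √(s² + DoF²)) / DoF = 10595 × (10700 + √(10700² + 1560²)) / 1560 = 10595 × (10700 + 10813.1) / 1560 ≈ 146110 mm.
Then N = f²/(c·h) = 105² / (0.012 × 146110) = 11025 / 1753.3 ≈ 6.29.

f/6.29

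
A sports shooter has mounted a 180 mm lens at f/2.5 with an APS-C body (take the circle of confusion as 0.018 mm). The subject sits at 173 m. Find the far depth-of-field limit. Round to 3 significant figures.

228 m

Hyperfocal distance H = f²/(N·c) + f = 180²/(2.5 × 0.018) + 180 = 32400/0.045 + 180 ≈ 720180.0 mm ≈ 720.2 m.
Far limit Df = s·(H − f)/(H − s) = 173000 × (720180.0 − 180) / (720180.0 − 173000) = 173000 × 720000.0 / 547180.0 ≈ 227640 mm ≈ 228 m.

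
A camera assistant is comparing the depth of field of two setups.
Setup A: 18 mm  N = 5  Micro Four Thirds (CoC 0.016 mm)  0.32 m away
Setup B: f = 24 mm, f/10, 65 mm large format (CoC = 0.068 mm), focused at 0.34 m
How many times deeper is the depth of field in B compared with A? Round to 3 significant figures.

Setup A: H = 18²/(5×0.016) + 18 ≈ 4068.0 mm; DoF = Df − Dn = 345.784 − 297.794 ≈ 47.990 mm.
Setup B: H = 24²/(10×0.068) + 24 ≈ 871.1 mm; DoF = Df − Dn = 542.31 − 247.62 ≈ 294.69 mm.
Ratio = 294.69 / 47.990 ≈ 6.14.

6.14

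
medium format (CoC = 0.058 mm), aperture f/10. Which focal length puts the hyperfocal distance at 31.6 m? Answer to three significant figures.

135 mm

From H = f²/(N·c) + f, with f ≪ H: f ≈ √(H·N·c) = √(31600 × 10 × 0.058) = √18328 ≈ 135.4 mm.
The +f correction barely moves this — solving exactly, f² + N·c·f − N·c·H = 0 ⇒ f = (−N·c + √((N·c)² + 4·N·c·H))/2 = (−0.58 + √73312)/2 ≈ 135.09 mm, so f ≈ 135 mm.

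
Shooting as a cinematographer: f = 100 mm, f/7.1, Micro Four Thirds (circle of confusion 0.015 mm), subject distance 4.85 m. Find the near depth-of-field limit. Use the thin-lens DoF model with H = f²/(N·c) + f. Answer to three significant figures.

Hyperfocal distance H = f²/(N·c) + f = 100²/(7.1 × 0.015) + 100 = 10000/0.1065 + 100 ≈ 93996.7 mm ≈ 94.00 m.
Near limit Dn = s·(H − f)/(H + s − 2f) = 4850 × (93996.7 − 100) / (93996.7 + 4850 − 2 × 100) = 4850 × 93896.7 / 98646.7 ≈ 4616.5 mm ≈ 4.62 m.

4.62 m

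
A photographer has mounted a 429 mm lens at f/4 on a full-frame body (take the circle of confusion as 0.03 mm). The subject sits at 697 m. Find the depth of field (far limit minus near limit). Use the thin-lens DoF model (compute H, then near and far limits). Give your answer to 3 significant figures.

Hyperfocal distance H = f²/(N·c) + f = 429²/(4 × 0.03) + 429 = 184041/0.12 + 429 ≈ 1534104.0 mm ≈ 1534 m.
Near limit Dn = s·(H − f)/(H + s − 2f) = 697000 × (1534104.0 − 429) / (1534104.0 + 697000 − 2 × 429) = 697000 × 1533675.0 / 2230246.0 ≈ 479307 mm.
Far limit Df = s·(H − f)/(H − s) = 697000 × (1534104.0 − 429) / (1534104.0 − 697000) = 697000 × 1533675.0 / 837104.0 ≈ 1276988 mm.
Depth of field = Df − Dn = 1276988 − 479307 ≈ 797681 mm ≈ 798 m.

798 m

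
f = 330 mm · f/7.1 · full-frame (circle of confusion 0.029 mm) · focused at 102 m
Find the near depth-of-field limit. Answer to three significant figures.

Hyperfocal distance H = f²/(N·c) + f = 330²/(7.1 × 0.029) + 330 = 108900/0.2059 + 330 ≈ 529227.5 mm ≈ 529.2 m.
Near limit Dn = s·(H − f)/(H + s − 2f) = 102000 × (529227.5 − 330) / (529227.5 + 102000 − 2 × 330) = 102000 × 528897.5 / 630567.5 ≈ 85554 mm ≈ 85.6 m.

85.6 m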